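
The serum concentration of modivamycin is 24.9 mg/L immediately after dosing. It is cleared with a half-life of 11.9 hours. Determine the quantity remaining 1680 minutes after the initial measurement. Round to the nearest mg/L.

Convert the elapsed time: 1680 minutes = 28 hours.
Number of half-lives: n = 28/11.9 ≈ 2.3529.
Remaining = 24.9 × (1/2)^2.3529 = 24.9 × 0.19575 ≈ 4.8741 mg/L.

5 mg/L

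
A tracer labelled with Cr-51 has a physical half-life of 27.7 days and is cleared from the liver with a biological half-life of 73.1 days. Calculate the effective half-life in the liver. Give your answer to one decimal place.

1/t_eff = 1/t_phys + 1/t_biol = 1/27.7 + 1/73.1 = 0.049781 per day.
t_eff = 27.7 × 73.1 / (27.7 + 73.1) ≈ 20.088 days.

20.1 days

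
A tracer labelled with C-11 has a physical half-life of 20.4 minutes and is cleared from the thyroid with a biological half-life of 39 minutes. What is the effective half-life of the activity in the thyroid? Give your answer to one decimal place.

1/t_eff = 1/t_phys + 1/t_biol = 1/20.4 + 1/39 = 0.074661 per minute.
t_eff = 20.4 × 39 / (20.4 + 39) ≈ 13.394 minutes.

13.4 minutes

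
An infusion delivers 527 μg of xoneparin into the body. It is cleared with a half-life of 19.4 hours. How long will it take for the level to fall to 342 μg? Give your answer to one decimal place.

Fraction remaining = 342/527 ≈ 0.64896.
n = log₂(527/342) = ln(1.5409)/ln 2 ≈ 0.62381 half-lives.
t = n × t½ = 0.62381 × 19.4 ≈ 12.102 hours.

12.1 hours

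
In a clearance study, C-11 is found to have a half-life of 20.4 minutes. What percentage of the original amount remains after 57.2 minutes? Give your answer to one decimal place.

n = 57.2/20.4 ≈ 2.8039 half-lives.
Fraction remaining = (1/2)^2.8039 ≈ 0.1432, i.e. 14.32%.

14.3%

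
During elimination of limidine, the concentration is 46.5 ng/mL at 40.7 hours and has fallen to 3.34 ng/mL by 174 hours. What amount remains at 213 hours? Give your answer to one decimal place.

1.5 ng/mL

Over Δt = 174 − 40.7 = 133.3 hours, the level fell by a factor of 46.5/3.34 ≈ 13.922.
n = log₂(13.922) ≈ 3.7993 half-lives, so t½ = 133.3/3.7993 ≈ 35.085 hours.
From t = 174 to t = 213: 3.34 × (1/2)^((213−174)/35.085) ≈ 1.5457 ng/mL.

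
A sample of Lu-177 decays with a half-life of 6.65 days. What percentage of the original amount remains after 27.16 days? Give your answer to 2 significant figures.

5.9%

n = 27.16/6.65 ≈ 4.0842 half-lives.
Fraction remaining = (1/2)^4.0842 ≈ 0.058956, i.e. 5.8956%.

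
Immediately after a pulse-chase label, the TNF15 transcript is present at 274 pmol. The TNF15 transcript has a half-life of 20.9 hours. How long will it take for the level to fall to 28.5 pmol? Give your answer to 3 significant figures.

68.2 hours

Fraction remaining = 28.5/274 ≈ 0.10401.
n = log₂(274/28.5) = ln(9.614)/ln 2 ≈ 3.2651 half-lives.
t = n × t½ = 3.2651 × 20.9 ≈ 68.241 hours.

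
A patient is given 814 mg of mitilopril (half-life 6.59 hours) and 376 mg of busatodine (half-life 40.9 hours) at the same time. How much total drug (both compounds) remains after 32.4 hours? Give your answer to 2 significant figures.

mitilopril: 814 × (1/2)^(32.4/6.59) = 814 × (1/2)^4.9165 ≈ 26.952 mg.
busatodine: 376 × (1/2)^(32.4/40.9) = 376 × (1/2)^0.79218 ≈ 217.13 mg.
Total = 26.952 + 217.13 ≈ 244.08 mg.

240 mg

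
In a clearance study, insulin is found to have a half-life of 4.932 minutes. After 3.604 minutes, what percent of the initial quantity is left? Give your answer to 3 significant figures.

60.3%

n = 3.604/4.932 ≈ 0.73074 half-lives.
Fraction remaining = (1/2)^0.73074 ≈ 0.6026, i.e. 60.26%.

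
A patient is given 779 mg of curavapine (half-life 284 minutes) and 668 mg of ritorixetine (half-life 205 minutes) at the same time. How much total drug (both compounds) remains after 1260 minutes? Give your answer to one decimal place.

curavapine: 779 × (1/2)^(1260/284) = 779 × (1/2)^4.4366 ≈ 35.973 mg.
ritorixetine: 668 × (1/2)^(1260/205) = 668 × (1/2)^6.1463 ≈ 9.4307 mg.
Total = 35.973 + 9.4307 ≈ 45.404 mg.

45.4 mg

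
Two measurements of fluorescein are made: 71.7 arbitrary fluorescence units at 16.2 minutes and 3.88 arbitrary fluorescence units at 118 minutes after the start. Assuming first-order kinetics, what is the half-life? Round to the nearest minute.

Over Δt = 118 − 16.2 = 101.8 minutes, the level fell by a factor of 71.7/3.88 ≈ 18.479.
n = log₂(18.479) ≈ 4.2078 half-lives, so t½ = 101.8/4.2078 ≈ 24.193 minutes.

24 minutes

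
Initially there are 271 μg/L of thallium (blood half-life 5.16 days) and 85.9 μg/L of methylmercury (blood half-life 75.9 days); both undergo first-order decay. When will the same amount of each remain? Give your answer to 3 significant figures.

Set 271·(1/2)^(t/5.16) = 85.9·(1/2)^(t/75.9).
Taking log₂: log₂(271/85.9) = t·(1/5.16 − 1/75.9).
log₂(3.1548) = 1.6576; 1/5.16 − 1/75.9 = 0.18062.
t = 1.6576 / 0.18062 ≈ 9.1769 days.

9.18 days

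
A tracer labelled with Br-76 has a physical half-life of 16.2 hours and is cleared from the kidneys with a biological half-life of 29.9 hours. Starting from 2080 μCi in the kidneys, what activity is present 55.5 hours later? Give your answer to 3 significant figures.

1/t_eff = 1/t_phys + 1/t_biol = 1/16.2 + 1/29.9 = 0.095173 per hour.
t_eff = 16.2 × 29.9 / (16.2 + 29.9) ≈ 10.507 hours.
Remaining = 2080 × (1/2)^(55.5/10.507) = 2080 × (1/2)^5.2821 ≈ 53.455 μCi.

53.5 μCi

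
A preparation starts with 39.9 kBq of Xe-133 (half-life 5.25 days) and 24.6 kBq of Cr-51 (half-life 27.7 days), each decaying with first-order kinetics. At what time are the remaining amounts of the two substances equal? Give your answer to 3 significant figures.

4.52 days

Set 39.9·(1/2)^(t/5.25) = 24.6·(1/2)^(t/27.7).
Taking log₂: log₂(39.9/24.6) = t·(1/5.25 − 1/27.7).
log₂(1.622) = 0.69773; 1/5.25 − 1/27.7 = 0.15438.
t = 0.69773 / 0.15438 ≈ 4.5197 days.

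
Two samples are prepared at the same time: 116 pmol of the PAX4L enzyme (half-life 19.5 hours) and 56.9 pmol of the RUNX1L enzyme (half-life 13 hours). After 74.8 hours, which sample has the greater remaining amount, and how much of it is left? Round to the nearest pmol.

PAX4L enzyme, 8 pmol

PAX4L enzyme: 116 × (1/2)^3.8359 ≈ 8.1234 pmol.
RUNX1L enzyme: 56.9 × (1/2)^5.7538 ≈ 1.0545 pmol.
PAX4L enzyme has more remaining, at ≈ 8.1234 pmol.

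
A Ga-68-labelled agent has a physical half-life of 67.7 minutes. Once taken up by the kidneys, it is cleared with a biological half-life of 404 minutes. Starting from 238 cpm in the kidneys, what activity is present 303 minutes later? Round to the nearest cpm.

6 cpm

1/t_eff = 1/t_phys + 1/t_biol = 1/67.7 + 1/404 = 0.017246 per minute.
t_eff = 67.7 × 404 / (67.7 + 404) ≈ 57.983 minutes.
Remaining = 238 × (1/2)^(303/57.983) = 238 × (1/2)^5.2256 ≈ 6.3607 cpm.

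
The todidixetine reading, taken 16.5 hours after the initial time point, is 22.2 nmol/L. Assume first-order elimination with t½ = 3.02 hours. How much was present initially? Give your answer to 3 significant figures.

980 nmol/L

Number of half-lives elapsed: n = 16.5/3.02 ≈ 5.4636.
A₀ = A × 2^n = 22.2 × 2^5.4636 = 22.2 × 44.127 ≈ 979.61 nmol/L.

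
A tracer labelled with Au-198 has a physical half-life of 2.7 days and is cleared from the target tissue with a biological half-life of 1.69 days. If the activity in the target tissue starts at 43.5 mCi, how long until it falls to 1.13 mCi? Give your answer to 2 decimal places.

5.47 days

1/t_eff = 1/t_phys + 1/t_biol = 1/2.7 + 1/1.69 = 0.96209 per day.
t_eff = 2.7 × 1.69 / (2.7 + 1.69) ≈ 1.0394 days.
n = log₂(43.5/1.13) ≈ 5.2666; t = 5.2666 × 1.0394 ≈ 5.4742 days.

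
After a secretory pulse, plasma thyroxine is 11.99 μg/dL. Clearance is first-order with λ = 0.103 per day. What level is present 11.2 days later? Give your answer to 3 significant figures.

3.78 μg/dL

t½ = ln 2 / λ = 0.69315 / 0.103 ≈ 6.7296 days.
Number of half-lives: n = 11.2/6.7296 ≈ 1.6643.
Remaining = 11.99 × (1/2)^1.6643 = 11.99 × 0.3155 ≈ 3.7828 μg/dL.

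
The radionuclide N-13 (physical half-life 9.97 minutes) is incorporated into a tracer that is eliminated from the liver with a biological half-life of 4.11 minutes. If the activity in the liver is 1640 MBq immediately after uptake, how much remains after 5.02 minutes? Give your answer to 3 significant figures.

496 MBq

1/t_eff = 1/t_phys + 1/t_biol = 1/9.97 + 1/4.11 = 0.34361 per minute.
t_eff = 9.97 × 4.11 / (9.97 + 4.11) ≈ 2.9103 minutes.
Remaining = 1640 × (1/2)^(5.02/2.9103) = 1640 × (1/2)^1.7249 ≈ 496.12 MBq.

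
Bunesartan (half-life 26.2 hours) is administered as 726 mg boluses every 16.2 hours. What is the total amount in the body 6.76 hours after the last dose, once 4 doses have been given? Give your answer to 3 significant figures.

The 4 doses were given 55.36, 39.16, 22.96, 6.76 hours ago.
Total = 726·(1/2)^(55.36/26.2) + 726·(1/2)^(39.16/26.2) + 726·(1/2)^(22.96/26.2) + 726·(1/2)^(6.76/26.2)
      = 167.83 + 257.63 + 395.49 + 607.11 ≈ 1428.1 mg.

1430 mg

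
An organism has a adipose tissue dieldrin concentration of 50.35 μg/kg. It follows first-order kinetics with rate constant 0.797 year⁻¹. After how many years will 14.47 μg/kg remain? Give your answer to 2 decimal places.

1.56 years

t½ = ln 2 / k = 0.69315 / 0.797 ≈ 0.8697 years.
Fraction remaining = 14.47/50.35 ≈ 0.28739.
n = log₂(50.35/14.47) = ln(3.4796)/ln 2 ≈ 1.7989 half-lives.
t = n × t½ = 1.7989 × 0.8697 ≈ 1.5645 years.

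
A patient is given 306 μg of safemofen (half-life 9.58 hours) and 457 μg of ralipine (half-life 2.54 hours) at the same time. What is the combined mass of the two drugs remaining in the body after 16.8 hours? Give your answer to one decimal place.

safemofen: 306 × (1/2)^(16.8/9.58) = 306 × (1/2)^1.7537 ≈ 90.744 μg.
ralipine: 457 × (1/2)^(16.8/2.54) = 457 × (1/2)^6.6142 ≈ 4.665 μg.
Total = 90.744 + 4.665 ≈ 95.409 μg.

95.4 μg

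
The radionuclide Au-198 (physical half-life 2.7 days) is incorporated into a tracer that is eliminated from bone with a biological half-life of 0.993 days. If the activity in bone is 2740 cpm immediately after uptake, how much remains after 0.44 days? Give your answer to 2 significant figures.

1800 cpm

1/t_eff = 1/t_phys + 1/t_biol = 1/2.7 + 1/0.993 = 1.3774 per day.
t_eff = 2.7 × 0.993 / (2.7 + 0.993) ≈ 0.726 days.
Remaining = 2740 × (1/2)^(0.44/0.726) = 2740 × (1/2)^0.60606 ≈ 1800.1 cpm.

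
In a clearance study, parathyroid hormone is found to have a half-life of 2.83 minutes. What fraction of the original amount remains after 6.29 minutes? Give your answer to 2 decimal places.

0.21

n = 6.29/2.83 ≈ 2.2226 half-lives.
Fraction remaining = (1/2)^2.2226 ≈ 0.21425.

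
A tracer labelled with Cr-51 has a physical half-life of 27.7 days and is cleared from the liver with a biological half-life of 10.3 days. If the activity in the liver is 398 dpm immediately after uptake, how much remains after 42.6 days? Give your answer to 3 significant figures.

1/t_eff = 1/t_phys + 1/t_biol = 1/27.7 + 1/10.3 = 0.13319 per day.
t_eff = 27.7 × 10.3 / (27.7 + 10.3) ≈ 7.5082 days.
Remaining = 398 × (1/2)^(42.6/7.5082) = 398 × (1/2)^5.6738 ≈ 7.7963 dpm.

7.80 dpm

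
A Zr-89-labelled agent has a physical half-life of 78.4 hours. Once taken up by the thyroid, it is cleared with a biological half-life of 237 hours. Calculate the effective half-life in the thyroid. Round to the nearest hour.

59 hours

1/t_eff = 1/t_phys + 1/t_biol = 1/78.4 + 1/237 = 0.016975 per hour.
t_eff = 78.4 × 237 / (78.4 + 237) ≈ 58.912 hours.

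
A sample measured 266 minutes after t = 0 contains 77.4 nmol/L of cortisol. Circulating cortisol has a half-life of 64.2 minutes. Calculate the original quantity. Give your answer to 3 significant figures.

1370 nmol/L

Number of half-lives elapsed: n = 266/64.2 ≈ 4.1433.
A₀ = A × 2^n = 77.4 × 2^4.1433 = 77.4 × 17.671 ≈ 1367.7 nmol/L.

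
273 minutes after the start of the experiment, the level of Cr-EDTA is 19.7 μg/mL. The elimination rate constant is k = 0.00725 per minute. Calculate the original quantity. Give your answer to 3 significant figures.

t½ = ln 2 / k = 0.69315 / 0.00725 ≈ 95.607 minutes.
Number of half-lives elapsed: n = 273/95.607 ≈ 2.8555.
A₀ = A × 2^n = 19.7 × 2^2.8555 = 19.7 × 7.2373 ≈ 142.58 μg/mL.

143 μg/mL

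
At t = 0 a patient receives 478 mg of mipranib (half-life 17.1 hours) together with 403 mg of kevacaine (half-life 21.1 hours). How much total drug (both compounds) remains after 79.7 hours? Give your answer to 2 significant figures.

mipranib: 478 × (1/2)^(79.7/17.1) = 478 × (1/2)^4.6608 ≈ 18.897 mg.
kevacaine: 403 × (1/2)^(79.7/21.1) = 403 × (1/2)^3.7773 ≈ 29.393 mg.
Total = 18.897 + 29.393 ≈ 48.289 mg.

48 mg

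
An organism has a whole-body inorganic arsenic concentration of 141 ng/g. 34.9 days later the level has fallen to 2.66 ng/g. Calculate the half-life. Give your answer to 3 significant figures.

6.09 days

A/A₀ = 2.66/141 ≈ 0.018865.
n = log₂(53.008) ≈ 5.7281 half-lives elapsed in 34.9 days.
t½ = 34.9/5.7281 ≈ 6.0927 days.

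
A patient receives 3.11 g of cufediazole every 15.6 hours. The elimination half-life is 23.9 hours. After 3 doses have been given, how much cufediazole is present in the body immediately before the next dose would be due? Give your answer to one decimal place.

The 3 doses were given 46.8, 31.2, 15.6 hours ago.
Total = 3.11·(1/2)^(46.8/23.9) + 3.11·(1/2)^(31.2/23.9) + 3.11·(1/2)^(15.6/23.9)
      = 0.80038 + 1.2583 + 1.9782 ≈ 4.0369 g.

4.0 g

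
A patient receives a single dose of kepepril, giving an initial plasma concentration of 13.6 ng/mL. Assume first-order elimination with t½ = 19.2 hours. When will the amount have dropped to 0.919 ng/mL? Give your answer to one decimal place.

74.6 hours

Fraction remaining = 0.919/13.6 ≈ 0.067574.
n = log₂(13.6/0.919) = ln(14.799)/ln 2 ≈ 3.8874 half-lives.
t = n × t½ = 3.8874 × 19.2 ≈ 74.638 hours.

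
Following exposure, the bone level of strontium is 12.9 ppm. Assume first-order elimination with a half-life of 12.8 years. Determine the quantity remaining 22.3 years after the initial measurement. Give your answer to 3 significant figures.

3.86 ppm

Number of half-lives: n = 22.3/12.8 ≈ 1.7422.
Remaining = 12.9 × (1/2)^1.7422 = 12.9 × 0.29892 ≈ 3.856 ppm.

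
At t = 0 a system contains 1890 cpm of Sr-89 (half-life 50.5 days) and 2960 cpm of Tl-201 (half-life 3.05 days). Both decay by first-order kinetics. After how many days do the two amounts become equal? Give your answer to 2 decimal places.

2.10 days

Set 1890·(1/2)^(t/50.5) = 2960·(1/2)^(t/3.05).
Taking log₂: log₂(1890/2960) = t·(1/50.5 − 1/3.05).
log₂(0.63851) = -0.64721; 1/50.5 − 1/3.05 = -0.30807.
t = -0.64721 / -0.30807 ≈ 2.1009 days.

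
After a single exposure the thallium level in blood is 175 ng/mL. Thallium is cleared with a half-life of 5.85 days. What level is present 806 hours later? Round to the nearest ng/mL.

Convert the elapsed time: 806 hours = 33.5833 days.
Number of half-lives: n = 33.5833/5.85 ≈ 5.7407.
Remaining = 175 × (1/2)^5.7407 = 175 × 0.018701 ≈ 3.2727 ng/mL.

3 ng/mL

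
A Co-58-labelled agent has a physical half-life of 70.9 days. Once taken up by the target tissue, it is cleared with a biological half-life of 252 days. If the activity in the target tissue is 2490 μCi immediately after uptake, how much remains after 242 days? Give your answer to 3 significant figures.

120 μCi

1/t_eff = 1/t_phys + 1/t_biol = 1/70.9 + 1/252 = 0.018073 per day.
t_eff = 70.9 × 252 / (70.9 + 252) ≈ 55.332 days.
Remaining = 2490 × (1/2)^(242/55.332) = 2490 × (1/2)^4.3736 ≈ 120.12 μCi.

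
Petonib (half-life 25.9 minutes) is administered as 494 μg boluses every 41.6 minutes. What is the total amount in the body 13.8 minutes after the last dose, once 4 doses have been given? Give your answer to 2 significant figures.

500 μg

The 4 doses were given 138.6, 97, 55.4, 13.8 minutes ago.
Total = 494·(1/2)^(138.6/25.9) + 494·(1/2)^(97/25.9) + 494·(1/2)^(55.4/25.9) + 494·(1/2)^(13.8/25.9)
      = 12.101 + 36.84 + 112.16 + 341.45 ≈ 502.55 μg.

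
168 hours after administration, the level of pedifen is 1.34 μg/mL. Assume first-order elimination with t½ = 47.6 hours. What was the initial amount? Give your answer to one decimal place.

15.5 μg/mL

Number of half-lives elapsed: n = 168/47.6 ≈ 3.5294.
A₀ = A × 2^n = 1.34 × 2^3.5294 = 1.34 × 11.547 ≈ 15.473 μg/mL.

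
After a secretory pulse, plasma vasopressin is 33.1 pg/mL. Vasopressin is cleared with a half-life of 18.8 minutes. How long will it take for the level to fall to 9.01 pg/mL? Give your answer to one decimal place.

Fraction remaining = 9.01/33.1 ≈ 0.27221.
n = log₂(33.1/9.01) = ln(3.6737)/ln 2 ≈ 1.8772 half-lives.
t = n × t½ = 1.8772 × 18.8 ≈ 35.292 minutes.

35.3 minutes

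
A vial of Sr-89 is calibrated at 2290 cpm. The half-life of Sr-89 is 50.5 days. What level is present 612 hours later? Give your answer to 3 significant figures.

Convert the elapsed time: 612 hours = 25.5 days.
Number of half-lives: n = 25.5/50.5 ≈ 0.50495.
Remaining = 2290 × (1/2)^0.50495 = 2290 × 0.70468 ≈ 1613.7 cpm.

1610 cpm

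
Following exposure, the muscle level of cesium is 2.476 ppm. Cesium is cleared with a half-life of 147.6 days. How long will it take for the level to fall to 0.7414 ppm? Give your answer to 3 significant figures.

Fraction remaining = 0.7414/2.476 ≈ 0.29943.
n = log₂(2.476/0.7414) = ln(3.3396)/ln 2 ≈ 1.7397 half-lives.
t = n × t½ = 1.7397 × 147.6 ≈ 256.78 days.

257 days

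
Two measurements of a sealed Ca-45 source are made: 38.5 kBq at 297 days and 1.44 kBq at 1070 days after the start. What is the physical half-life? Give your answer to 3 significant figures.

163 days

Over Δt = 1070 − 297 = 773 days, the level fell by a factor of 38.5/1.44 ≈ 26.736.
n = log₂(26.736) ≈ 4.7407 half-lives, so t½ = 773/4.7407 ≈ 163.06 days.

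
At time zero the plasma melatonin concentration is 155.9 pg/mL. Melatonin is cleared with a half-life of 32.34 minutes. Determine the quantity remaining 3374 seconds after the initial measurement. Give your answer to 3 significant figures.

46.7 pg/mL

Convert the elapsed time: 3374 seconds = 56.2333 minutes.
Number of half-lives: n = 56.2333/32.34 ≈ 1.7388.
Remaining = 155.9 × (1/2)^1.7388 = 155.9 × 0.29962 ≈ 46.71 pg/mL.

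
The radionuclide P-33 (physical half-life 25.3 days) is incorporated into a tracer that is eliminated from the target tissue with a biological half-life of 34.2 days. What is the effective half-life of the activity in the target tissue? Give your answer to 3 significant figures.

1/t_eff = 1/t_phys + 1/t_biol = 1/25.3 + 1/34.2 = 0.068765 per day.
t_eff = 25.3 × 34.2 / (25.3 + 34.2) ≈ 14.542 days.

14.5 days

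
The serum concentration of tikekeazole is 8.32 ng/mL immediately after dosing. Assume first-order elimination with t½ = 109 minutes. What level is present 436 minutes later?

0.52 ng/mL

Elapsed time is 4 half-lives (436/109).
Each half-life halves the amount: 8.32 × (1/2)^4 = 8.32/16 = 0.52 ng/mL.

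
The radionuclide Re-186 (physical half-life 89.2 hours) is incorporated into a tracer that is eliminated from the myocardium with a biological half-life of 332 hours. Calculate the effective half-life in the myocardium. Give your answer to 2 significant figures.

1/t_eff = 1/t_phys + 1/t_biol = 1/89.2 + 1/332 = 0.014223 per hour.
t_eff = 89.2 × 332 / (89.2 + 332) ≈ 70.31 hours.

70 hours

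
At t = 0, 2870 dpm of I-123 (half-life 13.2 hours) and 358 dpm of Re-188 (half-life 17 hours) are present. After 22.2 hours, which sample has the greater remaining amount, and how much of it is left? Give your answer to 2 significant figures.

I-123: 2870 × (1/2)^1.6818 ≈ 894.55 dpm.
Re-188: 358 × (1/2)^1.3059 ≈ 144.8 dpm.
I-123 has more remaining, at ≈ 894.55 dpm.

I-123, 890 dpm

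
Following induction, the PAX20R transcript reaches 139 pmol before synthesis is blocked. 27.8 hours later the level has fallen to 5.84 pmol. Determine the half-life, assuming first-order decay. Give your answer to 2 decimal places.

A/A₀ = 5.84/139 ≈ 0.042014.
n = log₂(23.801) ≈ 4.573 half-lives elapsed in 27.8 hours.
t½ = 27.8/4.573 ≈ 6.0792 hours.

6.08 hours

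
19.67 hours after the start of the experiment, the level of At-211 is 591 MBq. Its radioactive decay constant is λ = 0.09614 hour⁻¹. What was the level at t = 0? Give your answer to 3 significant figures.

3920 MBq

t½ = ln 2 / λ = 0.69315 / 0.09614 ≈ 7.2098 hours.
Number of half-lives elapsed: n = 19.67/7.2098 ≈ 2.7282.
A₀ = A × 2^n = 591 × 2^2.7282 = 591 × 6.6265 ≈ 3916.2 MBq.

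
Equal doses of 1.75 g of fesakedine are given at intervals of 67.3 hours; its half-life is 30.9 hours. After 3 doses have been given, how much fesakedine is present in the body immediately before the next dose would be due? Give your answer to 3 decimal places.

The 3 doses were given 201.9, 134.6, 67.3 hours ago.
Total = 1.75·(1/2)^(201.9/30.9) + 1.75·(1/2)^(134.6/30.9) + 1.75·(1/2)^(67.3/30.9)
      = 0.018885 + 0.085459 + 0.38672 ≈ 0.49106 g.

0.491 g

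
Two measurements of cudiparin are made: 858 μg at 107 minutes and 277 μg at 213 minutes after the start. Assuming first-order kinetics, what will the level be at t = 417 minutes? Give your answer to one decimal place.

Over Δt = 213 − 107 = 106 minutes, the level fell by a factor of 858/277 ≈ 3.0975.
n = log₂(3.0975) ≈ 1.6311 half-lives, so t½ = 106/1.6311 ≈ 64.987 minutes.
From t = 213 to t = 417: 277 × (1/2)^((417−213)/64.987) ≈ 31.443 μg.

31.4 μg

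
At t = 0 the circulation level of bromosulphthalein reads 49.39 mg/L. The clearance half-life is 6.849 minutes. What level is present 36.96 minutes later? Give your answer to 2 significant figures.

1.2 mg/L

Number of half-lives: n = 36.96/6.849 ≈ 5.3964.
Remaining = 49.39 × (1/2)^5.3964 = 49.39 × 0.023742 ≈ 1.1726 mg/L.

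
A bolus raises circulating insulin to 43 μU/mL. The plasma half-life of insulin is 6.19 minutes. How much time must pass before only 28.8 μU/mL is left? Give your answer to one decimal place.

Fraction remaining = 28.8/43 ≈ 0.66977.
n = log₂(43/28.8) = ln(1.4931)/ln 2 ≈ 0.57827 half-lives.
t = n × t½ = 0.57827 × 6.19 ≈ 3.5795 minutes.

3.6 minutes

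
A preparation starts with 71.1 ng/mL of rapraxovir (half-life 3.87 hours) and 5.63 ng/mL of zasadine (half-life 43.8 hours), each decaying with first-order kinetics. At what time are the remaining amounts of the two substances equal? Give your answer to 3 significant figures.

15.5 hours

Set 71.1·(1/2)^(t/3.87) = 5.63·(1/2)^(t/43.8).
Taking log₂: log₂(71.1/5.63) = t·(1/3.87 − 1/43.8).
log₂(12.629) = 3.6586; 1/3.87 − 1/43.8 = 0.23557.
t = 3.6586 / 0.23557 ≈ 15.531 hours.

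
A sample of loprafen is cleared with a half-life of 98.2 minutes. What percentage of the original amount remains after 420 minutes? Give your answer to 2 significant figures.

n = 420/98.2 ≈ 4.277 half-lives.
Fraction remaining = (1/2)^4.277 ≈ 0.051582, i.e. 5.1582%.

5.2%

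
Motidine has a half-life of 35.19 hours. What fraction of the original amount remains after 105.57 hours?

n = 105.57/35.19 ≈ 3 half-lives.
Fraction remaining = (1/2)^3 ≈ 0.125.

0.125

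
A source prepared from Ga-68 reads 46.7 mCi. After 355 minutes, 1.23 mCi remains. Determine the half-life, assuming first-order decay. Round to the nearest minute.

A/A₀ = 1.23/46.7 ≈ 0.026338.
n = log₂(37.967) ≈ 5.2467 half-lives elapsed in 355 minutes.
t½ = 355/5.2467 ≈ 67.662 minutes.

68 minutes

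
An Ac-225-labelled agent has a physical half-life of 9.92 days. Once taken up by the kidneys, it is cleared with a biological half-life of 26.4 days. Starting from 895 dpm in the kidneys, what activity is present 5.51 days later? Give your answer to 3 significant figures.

1/t_eff = 1/t_phys + 1/t_biol = 1/9.92 + 1/26.4 = 0.13869 per day.
t_eff = 9.92 × 26.4 / (9.92 + 26.4) ≈ 7.2106 days.
Remaining = 895 × (1/2)^(5.51/7.2106) = 895 × (1/2)^0.76416 ≈ 526.97 dpm.

527 dpm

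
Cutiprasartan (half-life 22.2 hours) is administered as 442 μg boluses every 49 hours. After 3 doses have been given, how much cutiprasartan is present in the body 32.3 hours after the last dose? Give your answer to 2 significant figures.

The 3 doses were given 130.3, 81.3, 32.3 hours ago.
Total = 442·(1/2)^(130.3/22.2) + 442·(1/2)^(81.3/22.2) + 442·(1/2)^(32.3/22.2)
      = 7.5608 + 34.914 + 161.23 ≈ 203.7 μg.

200 μg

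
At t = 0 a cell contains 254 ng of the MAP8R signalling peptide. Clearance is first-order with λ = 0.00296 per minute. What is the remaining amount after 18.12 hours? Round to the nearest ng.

t½ = ln 2 / λ = 0.69315 / 0.00296 ≈ 234.17 minutes.
Convert the elapsed time: 18.12 hours = 1087.2 minutes.
Number of half-lives: n = 1087.2/234.17 ≈ 4.6428.
Remaining = 254 × (1/2)^4.6428 = 254 × 0.040031 ≈ 10.168 ng.

10 ng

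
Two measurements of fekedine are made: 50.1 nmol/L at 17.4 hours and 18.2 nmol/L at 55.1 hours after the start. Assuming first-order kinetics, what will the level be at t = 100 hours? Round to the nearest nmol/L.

5 nmol/L

Over Δt = 55.1 − 17.4 = 37.7 hours, the level fell by a factor of 50.1/18.2 ≈ 2.7527.
n = log₂(2.7527) ≈ 1.4609 half-lives, so t½ = 37.7/1.4609 ≈ 25.807 hours.
From t = 55.1 to t = 100: 18.2 × (1/2)^((100−55.1)/25.807) ≈ 5.449 nmol/L.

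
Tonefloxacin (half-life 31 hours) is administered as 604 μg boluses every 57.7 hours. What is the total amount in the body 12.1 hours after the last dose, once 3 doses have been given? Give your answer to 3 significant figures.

623 μg

The 3 doses were given 127.5, 69.8, 12.1 hours ago.
Total = 604·(1/2)^(127.5/31) + 604·(1/2)^(69.8/31) + 604·(1/2)^(12.1/31)
      = 34.908 + 126.83 + 460.83 ≈ 622.57 μg.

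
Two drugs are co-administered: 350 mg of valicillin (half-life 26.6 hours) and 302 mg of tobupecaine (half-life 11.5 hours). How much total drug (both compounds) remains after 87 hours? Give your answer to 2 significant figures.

38 mg

valicillin: 350 × (1/2)^(87/26.6) = 350 × (1/2)^3.2707 ≈ 36.266 mg.
tobupecaine: 302 × (1/2)^(87/11.5) = 302 × (1/2)^7.5652 ≈ 1.5946 mg.
Total = 36.266 + 1.5946 ≈ 37.86 mg.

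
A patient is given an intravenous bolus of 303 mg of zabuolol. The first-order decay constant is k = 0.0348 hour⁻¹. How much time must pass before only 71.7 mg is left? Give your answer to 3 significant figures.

41.4 hours

t½ = ln 2 / k = 0.69315 / 0.0348 ≈ 19.918 hours.
Fraction remaining = 71.7/303 ≈ 0.23663.
n = log₂(303/71.7) = ln(4.2259)/ln 2 ≈ 2.0793 half-lives.
t = n × t½ = 2.0793 × 19.918 ≈ 41.415 hours.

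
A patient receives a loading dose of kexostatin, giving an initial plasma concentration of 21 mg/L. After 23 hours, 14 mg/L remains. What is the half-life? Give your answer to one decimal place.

A/A₀ = 14/21 ≈ 0.66667.
n = log₂(1.5) ≈ 0.58496 half-lives elapsed in 23 hours.
t½ = 23/0.58496 ≈ 39.319 hours.

39.3 hours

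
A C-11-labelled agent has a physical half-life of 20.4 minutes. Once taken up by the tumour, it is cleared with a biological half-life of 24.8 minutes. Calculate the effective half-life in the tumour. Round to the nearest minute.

11 minutes

1/t_eff = 1/t_phys + 1/t_biol = 1/20.4 + 1/24.8 = 0.089342 per minute.
t_eff = 20.4 × 24.8 / (20.4 + 24.8) ≈ 11.193 minutes.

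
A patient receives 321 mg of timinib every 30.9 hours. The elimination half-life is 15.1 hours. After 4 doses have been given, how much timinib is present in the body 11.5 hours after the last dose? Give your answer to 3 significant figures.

249 mg

The 4 doses were given 104.2, 73.3, 42.4, 11.5 hours ago.
Total = 321·(1/2)^(104.2/15.1) + 321·(1/2)^(73.3/15.1) + 321·(1/2)^(42.4/15.1) + 321·(1/2)^(11.5/15.1)
      = 2.6866 + 11.097 + 45.838 + 189.34 ≈ 248.96 mg.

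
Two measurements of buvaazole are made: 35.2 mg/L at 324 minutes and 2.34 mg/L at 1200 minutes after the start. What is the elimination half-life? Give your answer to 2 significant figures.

Over Δt = 1200 − 324 = 876 minutes, the level fell by a factor of 35.2/2.34 ≈ 15.043.
n = log₂(15.043) ≈ 3.911 half-lives, so t½ = 876/3.911 ≈ 223.98 minutes.

220 minutes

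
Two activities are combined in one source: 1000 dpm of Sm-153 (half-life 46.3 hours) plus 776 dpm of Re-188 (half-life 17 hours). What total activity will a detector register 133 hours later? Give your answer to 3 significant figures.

140 dpm

Sm-153: 1000 × (1/2)^(133/46.3) = 1000 × (1/2)^2.8726 ≈ 136.54 dpm.
Re-188: 776 × (1/2)^(133/17) = 776 × (1/2)^7.8235 ≈ 3.4257 dpm.
Total = 136.54 + 3.4257 ≈ 139.97 dpm.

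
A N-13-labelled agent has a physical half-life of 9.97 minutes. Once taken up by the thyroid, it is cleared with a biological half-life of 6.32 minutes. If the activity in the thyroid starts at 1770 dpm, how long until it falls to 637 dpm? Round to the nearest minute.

1/t_eff = 1/t_phys + 1/t_biol = 1/9.97 + 1/6.32 = 0.25853 per minute.
t_eff = 9.97 × 6.32 / (9.97 + 6.32) ≈ 3.868 minutes.
n = log₂(1770/637) ≈ 1.4744; t = 1.4744 × 3.868 ≈ 5.703 minutes.

6 minutes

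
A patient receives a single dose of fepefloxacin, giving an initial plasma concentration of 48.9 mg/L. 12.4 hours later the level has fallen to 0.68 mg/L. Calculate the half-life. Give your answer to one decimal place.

A/A₀ = 0.68/48.9 ≈ 0.013906.
n = log₂(71.912) ≈ 6.1682 half-lives elapsed in 12.4 hours.
t½ = 12.4/6.1682 ≈ 2.0103 hours.

2.0 hours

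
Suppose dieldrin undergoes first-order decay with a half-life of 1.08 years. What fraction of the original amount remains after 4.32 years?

0.0625

n = 4.32/1.08 ≈ 4 half-lives.
Fraction remaining = (1/2)^4 ≈ 0.0625.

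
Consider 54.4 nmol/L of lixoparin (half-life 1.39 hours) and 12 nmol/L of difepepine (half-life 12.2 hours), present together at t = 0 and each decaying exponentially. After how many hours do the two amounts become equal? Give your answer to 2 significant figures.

Set 54.4·(1/2)^(t/1.39) = 12·(1/2)^(t/12.2).
Taking log₂: log₂(54.4/12) = t·(1/1.39 − 1/12.2).
log₂(4.5333) = 2.1806; 1/1.39 − 1/12.2 = 0.63746.
t = 2.1806 / 0.63746 ≈ 3.4207 hours.

3.4 hours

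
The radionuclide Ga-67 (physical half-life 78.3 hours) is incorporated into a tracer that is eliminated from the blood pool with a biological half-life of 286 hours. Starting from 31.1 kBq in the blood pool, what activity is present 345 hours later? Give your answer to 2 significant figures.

0.64 kBq

1/t_eff = 1/t_phys + 1/t_biol = 1/78.3 + 1/286 = 0.016268 per hour.
t_eff = 78.3 × 286 / (78.3 + 286) ≈ 61.471 hours.
Remaining = 31.1 × (1/2)^(345/61.471) = 31.1 × (1/2)^5.6124 ≈ 0.6357 kBq.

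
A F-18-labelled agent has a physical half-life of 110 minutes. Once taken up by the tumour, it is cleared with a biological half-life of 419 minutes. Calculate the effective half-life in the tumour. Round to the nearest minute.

87 minutes

1/t_eff = 1/t_phys + 1/t_biol = 1/110 + 1/419 = 0.011478 per minute.
t_eff = 110 × 419 / (110 + 419) ≈ 87.127 minutes.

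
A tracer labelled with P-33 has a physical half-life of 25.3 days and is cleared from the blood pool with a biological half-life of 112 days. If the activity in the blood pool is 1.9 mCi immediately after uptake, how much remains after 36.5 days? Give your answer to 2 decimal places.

1/t_eff = 1/t_phys + 1/t_biol = 1/25.3 + 1/112 = 0.048454 per day.
t_eff = 25.3 × 112 / (25.3 + 112) ≈ 20.638 days.
Remaining = 1.9 × (1/2)^(36.5/20.638) = 1.9 × (1/2)^1.7686 ≈ 0.55764 mCi.

0.56 mCi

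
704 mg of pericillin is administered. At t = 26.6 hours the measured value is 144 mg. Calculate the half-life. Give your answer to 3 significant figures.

11.6 hours

A/A₀ = 144/704 ≈ 0.20455.
n = log₂(4.8889) ≈ 2.2895 half-lives elapsed in 26.6 hours.
t½ = 26.6/2.2895 ≈ 11.618 hours.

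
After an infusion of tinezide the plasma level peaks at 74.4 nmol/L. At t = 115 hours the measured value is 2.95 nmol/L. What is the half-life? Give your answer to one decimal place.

A/A₀ = 2.95/74.4 ≈ 0.039651.
n = log₂(25.22) ≈ 4.6565 half-lives elapsed in 115 hours.
t½ = 115/4.6565 ≈ 24.697 hours.

24.7 hours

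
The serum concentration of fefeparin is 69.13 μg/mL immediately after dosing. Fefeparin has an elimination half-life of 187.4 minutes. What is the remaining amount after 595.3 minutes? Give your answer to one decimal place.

7.6 μg/mL

Number of half-lives: n = 595.3/187.4 ≈ 3.1766.
Remaining = 69.13 × (1/2)^3.1766 = 69.13 × 0.1106 ≈ 7.6455 μg/mL.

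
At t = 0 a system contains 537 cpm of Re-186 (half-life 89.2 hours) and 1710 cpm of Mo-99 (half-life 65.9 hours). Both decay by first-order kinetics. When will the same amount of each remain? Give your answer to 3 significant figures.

422 hours

Set 537·(1/2)^(t/89.2) = 1710·(1/2)^(t/65.9).
Taking log₂: log₂(537/1710) = t·(1/89.2 − 1/65.9).
log₂(0.31404) = -1.671; 1/89.2 − 1/65.9 = -0.0039637.
t = -1.671 / -0.0039637 ≈ 421.57 hours.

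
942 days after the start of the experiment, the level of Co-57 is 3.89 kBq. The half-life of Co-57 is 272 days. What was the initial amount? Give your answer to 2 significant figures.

Number of half-lives elapsed: n = 942/272 ≈ 3.4632.
A₀ = A × 2^n = 3.89 × 2^3.4632 = 3.89 × 11.029 ≈ 42.903 kBq.

43 kBq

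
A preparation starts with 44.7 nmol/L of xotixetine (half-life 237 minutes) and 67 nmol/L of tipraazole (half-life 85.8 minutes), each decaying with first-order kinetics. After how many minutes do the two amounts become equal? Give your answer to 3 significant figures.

78.5 minutes

Set 44.7·(1/2)^(t/237) = 67·(1/2)^(t/85.8).
Taking log₂: log₂(44.7/67) = t·(1/237 − 1/85.8).
log₂(0.66716) = -0.58389; 1/237 − 1/85.8 = -0.0074356.
t = -0.58389 / -0.0074356 ≈ 78.526 minutes.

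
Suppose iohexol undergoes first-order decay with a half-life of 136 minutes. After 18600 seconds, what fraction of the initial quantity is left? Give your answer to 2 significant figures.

18600 seconds = 310 minutes.
n = 310/136 ≈ 2.2794 half-lives.
Fraction remaining = (1/2)^2.2794 ≈ 0.20598.

0.21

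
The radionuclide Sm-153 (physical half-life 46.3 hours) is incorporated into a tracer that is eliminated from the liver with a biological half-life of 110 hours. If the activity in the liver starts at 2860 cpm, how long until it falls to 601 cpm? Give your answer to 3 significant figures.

1/t_eff = 1/t_phys + 1/t_biol = 1/46.3 + 1/110 = 0.030689 per hour.
t_eff = 46.3 × 110 / (46.3 + 110) ≈ 32.585 hours.
n = log₂(2860/601) ≈ 2.2506; t = 2.2506 × 32.585 ≈ 73.335 hours.

73.3 hours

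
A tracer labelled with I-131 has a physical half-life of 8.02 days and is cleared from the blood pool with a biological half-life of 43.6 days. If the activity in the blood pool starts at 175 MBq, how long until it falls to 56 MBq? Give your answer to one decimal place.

1/t_eff = 1/t_phys + 1/t_biol = 1/8.02 + 1/43.6 = 0.14762 per day.
t_eff = 8.02 × 43.6 / (8.02 + 43.6) ≈ 6.774 days.
n = log₂(175/56) ≈ 1.6439; t = 1.6439 × 6.774 ≈ 11.135 days.

11.1 days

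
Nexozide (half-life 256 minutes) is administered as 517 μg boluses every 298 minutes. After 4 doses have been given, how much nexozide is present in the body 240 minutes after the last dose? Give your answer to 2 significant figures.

470 μg

The 4 doses were given 1134, 836, 538, 240 minutes ago.
Total = 517·(1/2)^(1134/256) + 517·(1/2)^(836/256) + 517·(1/2)^(538/256) + 517·(1/2)^(240/256)
      = 23.99 + 53.758 + 120.46 + 269.94 ≈ 468.16 μg.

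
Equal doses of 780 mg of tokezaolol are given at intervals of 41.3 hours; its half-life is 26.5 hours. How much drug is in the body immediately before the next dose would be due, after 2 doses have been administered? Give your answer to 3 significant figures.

The 2 doses were given 82.6, 41.3 hours ago.
Total = 780·(1/2)^(82.6/26.5) + 780·(1/2)^(41.3/26.5)
      = 89.906 + 264.81 ≈ 354.72 mg.

355 mg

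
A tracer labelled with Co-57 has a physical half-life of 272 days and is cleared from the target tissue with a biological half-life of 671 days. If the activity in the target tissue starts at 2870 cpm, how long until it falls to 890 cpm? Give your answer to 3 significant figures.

327 days

1/t_eff = 1/t_phys + 1/t_biol = 1/272 + 1/671 = 0.0051668 per day.
t_eff = 272 × 671 / (272 + 671) ≈ 193.54 days.
n = log₂(2870/890) ≈ 1.6892; t = 1.6892 × 193.54 ≈ 326.93 days.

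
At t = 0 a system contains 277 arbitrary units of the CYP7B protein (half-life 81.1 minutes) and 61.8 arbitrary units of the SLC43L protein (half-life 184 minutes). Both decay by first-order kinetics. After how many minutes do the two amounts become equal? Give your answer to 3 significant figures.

Set 277·(1/2)^(t/81.1) = 61.8·(1/2)^(t/184).
Taking log₂: log₂(277/61.8) = t·(1/81.1 − 1/184).
log₂(4.4822) = 2.1642; 1/81.1 − 1/184 = 0.0068957.
t = 2.1642 / 0.0068957 ≈ 313.85 minutes.

314 minutes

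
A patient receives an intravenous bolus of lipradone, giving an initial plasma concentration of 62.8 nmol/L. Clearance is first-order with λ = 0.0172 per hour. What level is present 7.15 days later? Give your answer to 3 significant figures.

t½ = ln 2 / λ = 0.69315 / 0.0172 ≈ 40.299 hours.
Convert the elapsed time: 7.15 days = 171.6 hours.
Number of half-lives: n = 171.6/40.299 ≈ 4.2581.
Remaining = 62.8 × (1/2)^4.2581 = 62.8 × 0.05226 ≈ 3.2819 nmol/L.

3.28 nmol/L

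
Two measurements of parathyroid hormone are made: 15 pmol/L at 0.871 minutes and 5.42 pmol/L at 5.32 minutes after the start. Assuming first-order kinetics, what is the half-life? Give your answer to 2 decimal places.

3.03 minutes

Over Δt = 5.32 − 0.871 = 4.449 minutes, the level fell by a factor of 15/5.42 ≈ 2.7675.
n = log₂(2.7675) ≈ 1.4686 half-lives, so t½ = 4.449/1.4686 ≈ 3.0294 minutes.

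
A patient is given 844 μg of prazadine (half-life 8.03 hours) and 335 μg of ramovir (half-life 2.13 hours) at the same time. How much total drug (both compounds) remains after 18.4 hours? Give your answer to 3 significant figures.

prazadine: 844 × (1/2)^(18.4/8.03) = 844 × (1/2)^2.2914 ≈ 172.41 μg.
ramovir: 335 × (1/2)^(18.4/2.13) = 335 × (1/2)^8.6385 ≈ 0.84062 μg.
Total = 172.41 + 0.84062 ≈ 173.25 μg.

173 μg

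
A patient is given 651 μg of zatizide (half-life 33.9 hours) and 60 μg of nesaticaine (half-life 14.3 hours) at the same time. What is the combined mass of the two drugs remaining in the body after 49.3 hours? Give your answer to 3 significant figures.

243 μg

zatizide: 651 × (1/2)^(49.3/33.9) = 651 × (1/2)^1.4543 ≈ 237.57 μg.
nesaticaine: 60 × (1/2)^(49.3/14.3) = 60 × (1/2)^3.4476 ≈ 5.4996 μg.
Total = 237.57 + 5.4996 ≈ 243.07 μg.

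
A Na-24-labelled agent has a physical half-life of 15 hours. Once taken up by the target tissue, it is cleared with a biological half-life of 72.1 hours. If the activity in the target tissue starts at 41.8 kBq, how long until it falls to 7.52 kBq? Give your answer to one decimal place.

30.7 hours

1/t_eff = 1/t_phys + 1/t_biol = 1/15 + 1/72.1 = 0.080536 per hour.
t_eff = 15 × 72.1 / (15 + 72.1) ≈ 12.417 hours.
n = log₂(41.8/7.52) ≈ 2.4747; t = 2.4747 × 12.417 ≈ 30.728 hours.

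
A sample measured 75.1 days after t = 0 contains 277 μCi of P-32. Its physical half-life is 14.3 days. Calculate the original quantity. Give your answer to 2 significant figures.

11000 μCi

Number of half-lives elapsed: n = 75.1/14.3 ≈ 5.2517.
A₀ = A × 2^n = 277 × 2^5.2517 = 277 × 38.101 ≈ 10554 μCi.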